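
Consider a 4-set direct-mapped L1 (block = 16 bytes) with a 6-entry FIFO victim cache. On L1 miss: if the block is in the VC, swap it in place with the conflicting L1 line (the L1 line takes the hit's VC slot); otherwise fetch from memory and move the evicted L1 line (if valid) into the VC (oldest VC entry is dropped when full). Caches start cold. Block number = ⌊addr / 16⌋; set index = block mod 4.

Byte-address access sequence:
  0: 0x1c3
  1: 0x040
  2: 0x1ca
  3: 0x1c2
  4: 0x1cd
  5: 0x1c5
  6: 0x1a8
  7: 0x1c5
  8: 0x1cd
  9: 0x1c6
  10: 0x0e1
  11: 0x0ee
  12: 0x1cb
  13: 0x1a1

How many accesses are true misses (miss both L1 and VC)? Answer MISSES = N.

MISSES = 4

0: 0x1c3 (blk 28, set 0) → MISS  vc=[]
1: 0x40 (blk 4, set 0) → MISS  vc=[28]
2: 0x1ca (blk 28, set 0) → VC-HIT  vc=[4]
3: 0x1c2 (blk 28, set 0) → L1-HIT  vc=[4]
4: 0x1cd (blk 28, set 0) → L1-HIT  vc=[4]
5: 0x1c5 (blk 28, set 0) → L1-HIT  vc=[4]
6: 0x1a8 (blk 26, set 2) → MISS  vc=[4]
7: 0x1c5 (blk 28, set 0) → L1-HIT  vc=[4]
8: 0x1cd (blk 28, set 0) → L1-HIT  vc=[4]
9: 0x1c6 (blk 28, set 0) → L1-HIT  vc=[4]
10: 0xe1 (blk 14, set 2) → MISS  vc=[4, 26]
11: 0xee (blk 14, set 2) → L1-HIT  vc=[4, 26]
12: 0x1cb (blk 28, set 0) → L1-HIT  vc=[4, 26]
13: 0x1a1 (blk 26, set 2) → VC-HIT  vc=[4, 14]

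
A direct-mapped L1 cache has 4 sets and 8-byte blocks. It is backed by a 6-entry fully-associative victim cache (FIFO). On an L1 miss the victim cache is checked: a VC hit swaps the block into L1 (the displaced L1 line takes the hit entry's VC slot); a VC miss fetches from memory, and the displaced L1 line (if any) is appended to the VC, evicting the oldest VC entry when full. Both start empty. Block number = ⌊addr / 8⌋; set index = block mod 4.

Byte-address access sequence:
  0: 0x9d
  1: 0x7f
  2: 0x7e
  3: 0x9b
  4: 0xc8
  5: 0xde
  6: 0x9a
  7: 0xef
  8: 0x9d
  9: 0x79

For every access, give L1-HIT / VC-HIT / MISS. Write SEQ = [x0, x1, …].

SEQ = [MISS, MISS, L1-HIT, VC-HIT, MISS, MISS, VC-HIT, MISS, L1-HIT, VC-HIT]

0: 0x9d (blk 19, set 3) → MISS  vc=[]
1: 0x7f (blk 15, set 3) → MISS  vc=[19]
2: 0x7e (blk 15, set 3) → L1-HIT  vc=[19]
3: 0x9b (blk 19, set 3) → VC-HIT  vc=[15]
4: 0xc8 (blk 25, set 1) → MISS  vc=[15]
5: 0xde (blk 27, set 3) → MISS  vc=[15, 19]
6: 0x9a (blk 19, set 3) → VC-HIT  vc=[15, 27]
7: 0xef (blk 29, set 1) → MISS  vc=[15, 27, 25]
8: 0x9d (blk 19, set 3) → L1-HIT  vc=[15, 27, 25]
9: 0x79 (blk 15, set 3) → VC-HIT  vc=[19, 27, 25]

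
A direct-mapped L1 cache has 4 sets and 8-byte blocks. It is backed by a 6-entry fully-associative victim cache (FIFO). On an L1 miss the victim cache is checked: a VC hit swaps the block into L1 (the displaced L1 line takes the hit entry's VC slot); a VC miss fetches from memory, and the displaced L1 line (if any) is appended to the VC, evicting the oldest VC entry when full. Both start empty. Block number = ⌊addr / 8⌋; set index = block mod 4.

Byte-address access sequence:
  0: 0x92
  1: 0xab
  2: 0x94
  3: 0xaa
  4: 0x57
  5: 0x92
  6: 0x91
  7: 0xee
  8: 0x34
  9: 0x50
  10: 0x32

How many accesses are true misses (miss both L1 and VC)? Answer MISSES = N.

#0 0x92→b18/s2 MISS; vc=[]
#1 0xab→b21/s1 MISS; vc=[]
#2 0x94→b18/s2 L1-HIT; vc=[]
#3 0xaa→b21/s1 L1-HIT; vc=[]
#4 0x57→b10/s2 MISS; vc=[18]
#5 0x92→b18/s2 VC-HIT; vc=[10]
#6 0x91→b18/s2 L1-HIT; vc=[10]
#7 0xee→b29/s1 MISS; vc=[10,21]
#8 0x34→b6/s2 MISS; vc=[10,21,18]
#9 0x50→b10/s2 VC-HIT; vc=[6,21,18]
#10 0x32→b6/s2 VC-HIT; vc=[10,21,18]

MISSES = 5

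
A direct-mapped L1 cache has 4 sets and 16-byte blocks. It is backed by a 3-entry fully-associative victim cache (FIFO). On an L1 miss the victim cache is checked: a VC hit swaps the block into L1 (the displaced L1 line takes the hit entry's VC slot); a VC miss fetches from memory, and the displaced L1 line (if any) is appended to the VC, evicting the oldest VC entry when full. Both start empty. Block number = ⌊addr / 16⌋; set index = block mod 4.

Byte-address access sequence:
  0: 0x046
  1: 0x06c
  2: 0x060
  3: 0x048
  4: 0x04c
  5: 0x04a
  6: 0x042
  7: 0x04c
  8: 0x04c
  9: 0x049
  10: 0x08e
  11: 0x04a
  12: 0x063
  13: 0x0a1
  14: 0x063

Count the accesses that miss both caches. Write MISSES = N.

MISSES = 4

  [0] addr=0x46 blk=4 s=0: MISS | VC []
  [1] addr=0x6c blk=6 s=2: MISS | VC []
  [2] addr=0x60 blk=6 s=2: L1-HIT | VC []
  [3] addr=0x48 blk=4 s=0: L1-HIT | VC []
  [4] addr=0x4c blk=4 s=0: L1-HIT | VC []
  [5] addr=0x4a blk=4 s=0: L1-HIT | VC []
  [6] addr=0x42 blk=4 s=0: L1-HIT | VC []
  [7] addr=0x4c blk=4 s=0: L1-HIT | VC []
  [8] addr=0x4c blk=4 s=0: L1-HIT | VC []
  [9] addr=0x49 blk=4 s=0: L1-HIT | VC []
  [10] addr=0x8e blk=8 s=0: MISS | VC [4]
  [11] addr=0x4a blk=4 s=0: VC-HIT | VC [8]
  [12] addr=0x63 blk=6 s=2: L1-HIT | VC [8]
  [13] addr=0xa1 blk=10 s=2: MISS | VC [8, 6]
  [14] addr=0x63 blk=6 s=2: VC-HIT | VC [8, 10]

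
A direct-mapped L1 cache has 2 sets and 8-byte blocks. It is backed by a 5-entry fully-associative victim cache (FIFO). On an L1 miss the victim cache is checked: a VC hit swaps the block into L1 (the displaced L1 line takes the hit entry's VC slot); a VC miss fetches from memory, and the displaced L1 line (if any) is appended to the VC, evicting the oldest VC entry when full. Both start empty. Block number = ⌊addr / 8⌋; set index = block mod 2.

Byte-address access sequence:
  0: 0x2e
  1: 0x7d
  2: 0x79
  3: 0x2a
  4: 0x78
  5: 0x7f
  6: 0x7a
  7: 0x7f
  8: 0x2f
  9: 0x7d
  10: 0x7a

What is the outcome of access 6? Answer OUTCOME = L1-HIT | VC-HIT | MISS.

0: 0x2e (blk 5, set 1) → MISS  vc=[]
1: 0x7d (blk 15, set 1) → MISS  vc=[5]
2: 0x79 (blk 15, set 1) → L1-HIT  vc=[5]
3: 0x2a (blk 5, set 1) → VC-HIT  vc=[15]
4: 0x78 (blk 15, set 1) → VC-HIT  vc=[5]
5: 0x7f (blk 15, set 1) → L1-HIT  vc=[5]
6: 0x7a (blk 15, set 1) → L1-HIT  vc=[5]
7: 0x7f (blk 15, set 1) → L1-HIT  vc=[5]
8: 0x2f (blk 5, set 1) → VC-HIT  vc=[15]
9: 0x7d (blk 15, set 1) → VC-HIT  vc=[5]
10: 0x7a (blk 15, set 1) → L1-HIT  vc=[5]

OUTCOME = L1-HIT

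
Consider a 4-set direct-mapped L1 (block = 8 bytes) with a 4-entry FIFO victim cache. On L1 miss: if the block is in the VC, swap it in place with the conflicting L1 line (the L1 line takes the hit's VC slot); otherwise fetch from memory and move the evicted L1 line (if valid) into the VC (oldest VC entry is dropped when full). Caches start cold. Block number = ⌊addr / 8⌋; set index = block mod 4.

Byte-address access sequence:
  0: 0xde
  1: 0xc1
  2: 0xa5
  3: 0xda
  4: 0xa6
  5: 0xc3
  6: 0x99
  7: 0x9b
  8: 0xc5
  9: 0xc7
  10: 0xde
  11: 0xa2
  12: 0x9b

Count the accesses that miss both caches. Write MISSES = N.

MISSES = 4

0: 0xde (blk 27, set 3) → MISS  vc=[]
1: 0xc1 (blk 24, set 0) → MISS  vc=[]
2: 0xa5 (blk 20, set 0) → MISS  vc=[24]
3: 0xda (blk 27, set 3) → L1-HIT  vc=[24]
4: 0xa6 (blk 20, set 0) → L1-HIT  vc=[24]
5: 0xc3 (blk 24, set 0) → VC-HIT  vc=[20]
6: 0x99 (blk 19, set 3) → MISS  vc=[20, 27]
7: 0x9b (blk 19, set 3) → L1-HIT  vc=[20, 27]
8: 0xc5 (blk 24, set 0) → L1-HIT  vc=[20, 27]
9: 0xc7 (blk 24, set 0) → L1-HIT  vc=[20, 27]
10: 0xde (blk 27, set 3) → VC-HIT  vc=[20, 19]
11: 0xa2 (blk 20, set 0) → VC-HIT  vc=[24, 19]
12: 0x9b (blk 19, set 3) → VC-HIT  vc=[24, 27]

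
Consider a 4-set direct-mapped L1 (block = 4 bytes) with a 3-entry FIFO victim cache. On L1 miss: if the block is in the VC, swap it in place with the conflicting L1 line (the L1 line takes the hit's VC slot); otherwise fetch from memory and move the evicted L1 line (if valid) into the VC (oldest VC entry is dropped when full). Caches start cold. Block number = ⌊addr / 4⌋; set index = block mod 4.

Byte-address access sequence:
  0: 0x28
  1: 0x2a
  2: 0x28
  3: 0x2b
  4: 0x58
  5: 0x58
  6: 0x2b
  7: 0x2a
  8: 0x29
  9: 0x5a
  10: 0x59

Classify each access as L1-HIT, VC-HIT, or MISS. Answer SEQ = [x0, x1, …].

  [0] addr=0x28 blk=10 s=2: MISS | VC []
  [1] addr=0x2a blk=10 s=2: L1-HIT | VC []
  [2] addr=0x28 blk=10 s=2: L1-HIT | VC []
  [3] addr=0x2b blk=10 s=2: L1-HIT | VC []
  [4] addr=0x58 blk=22 s=2: MISS | VC [10]
  [5] addr=0x58 blk=22 s=2: L1-HIT | VC [10]
  [6] addr=0x2b blk=10 s=2: VC-HIT | VC [22]
  [7] addr=0x2a blk=10 s=2: L1-HIT | VC [22]
  [8] addr=0x29 blk=10 s=2: L1-HIT | VC [22]
  [9] addr=0x5a blk=22 s=2: VC-HIT | VC [10]
  [10] addr=0x59 blk=22 s=2: L1-HIT | VC [10]

SEQ = [MISS, L1-HIT, L1-HIT, L1-HIT, MISS, L1-HIT, VC-HIT, L1-HIT, L1-HIT, VC-HIT, L1-HIT]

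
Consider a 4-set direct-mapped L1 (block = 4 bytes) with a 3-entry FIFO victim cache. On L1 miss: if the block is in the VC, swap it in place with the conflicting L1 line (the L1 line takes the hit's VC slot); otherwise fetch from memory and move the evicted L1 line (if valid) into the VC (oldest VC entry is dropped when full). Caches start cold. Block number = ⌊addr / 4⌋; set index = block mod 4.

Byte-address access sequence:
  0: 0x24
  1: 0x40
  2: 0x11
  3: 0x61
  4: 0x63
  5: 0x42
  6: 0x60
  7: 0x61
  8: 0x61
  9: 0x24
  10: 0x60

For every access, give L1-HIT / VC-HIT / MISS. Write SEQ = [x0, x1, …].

SEQ = [MISS, MISS, MISS, MISS, L1-HIT, VC-HIT, VC-HIT, L1-HIT, L1-HIT, L1-HIT, L1-HIT]

#0 0x24→b9/s1 MISS; vc=[]
#1 0x40→b16/s0 MISS; vc=[]
#2 0x11→b4/s0 MISS; vc=[16]
#3 0x61→b24/s0 MISS; vc=[16,4]
#4 0x63→b24/s0 L1-HIT; vc=[16,4]
#5 0x42→b16/s0 VC-HIT; vc=[24,4]
#6 0x60→b24/s0 VC-HIT; vc=[16,4]
#7 0x61→b24/s0 L1-HIT; vc=[16,4]
#8 0x61→b24/s0 L1-HIT; vc=[16,4]
#9 0x24→b9/s1 L1-HIT; vc=[16,4]
#10 0x60→b24/s0 L1-HIT; vc=[16,4]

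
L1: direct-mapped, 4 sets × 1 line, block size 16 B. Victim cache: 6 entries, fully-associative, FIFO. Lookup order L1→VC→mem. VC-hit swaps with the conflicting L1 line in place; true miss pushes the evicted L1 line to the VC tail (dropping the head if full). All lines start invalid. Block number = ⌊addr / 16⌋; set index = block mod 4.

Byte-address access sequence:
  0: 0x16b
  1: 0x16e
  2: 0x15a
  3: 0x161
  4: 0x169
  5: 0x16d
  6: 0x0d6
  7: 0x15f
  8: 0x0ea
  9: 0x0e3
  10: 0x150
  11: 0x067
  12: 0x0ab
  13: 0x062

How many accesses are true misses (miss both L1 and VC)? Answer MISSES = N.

  [0] addr=0x16b blk=22 s=2: MISS | VC []
  [1] addr=0x16e blk=22 s=2: L1-HIT | VC []
  [2] addr=0x15a blk=21 s=1: MISS | VC []
  [3] addr=0x161 blk=22 s=2: L1-HIT | VC []
  [4] addr=0x169 blk=22 s=2: L1-HIT | VC []
  [5] addr=0x16d blk=22 s=2: L1-HIT | VC []
  [6] addr=0xd6 blk=13 s=1: MISS | VC [21]
  [7] addr=0x15f blk=21 s=1: VC-HIT | VC [13]
  [8] addr=0xea blk=14 s=2: MISS | VC [13, 22]
  [9] addr=0xe3 blk=14 s=2: L1-HIT | VC [13, 22]
  [10] addr=0x150 blk=21 s=1: L1-HIT | VC [13, 22]
  [11] addr=0x67 blk=6 s=2: MISS | VC [13, 22, 14]
  [12] addr=0xab blk=10 s=2: MISS | VC [13, 22, 14, 6]
  [13] addr=0x62 blk=6 s=2: VC-HIT | VC [13, 22, 14, 10]

MISSES = 6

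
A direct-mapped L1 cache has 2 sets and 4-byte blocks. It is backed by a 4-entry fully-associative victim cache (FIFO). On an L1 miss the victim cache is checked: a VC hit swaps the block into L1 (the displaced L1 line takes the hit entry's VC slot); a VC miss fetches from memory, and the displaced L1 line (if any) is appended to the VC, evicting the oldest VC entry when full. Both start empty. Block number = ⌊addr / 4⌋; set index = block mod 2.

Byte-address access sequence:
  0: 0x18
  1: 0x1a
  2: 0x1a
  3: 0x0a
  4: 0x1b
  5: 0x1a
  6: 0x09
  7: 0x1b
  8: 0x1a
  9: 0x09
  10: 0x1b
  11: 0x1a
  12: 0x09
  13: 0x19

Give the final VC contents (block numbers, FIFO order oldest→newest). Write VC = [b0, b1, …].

VC = [2]

#0 0x18→b6/s0 MISS; vc=[]
#1 0x1a→b6/s0 L1-HIT; vc=[]
#2 0x1a→b6/s0 L1-HIT; vc=[]
#3 0xa→b2/s0 MISS; vc=[6]
#4 0x1b→b6/s0 VC-HIT; vc=[2]
#5 0x1a→b6/s0 L1-HIT; vc=[2]
#6 0x9→b2/s0 VC-HIT; vc=[6]
#7 0x1b→b6/s0 VC-HIT; vc=[2]
#8 0x1a→b6/s0 L1-HIT; vc=[2]
#9 0x9→b2/s0 VC-HIT; vc=[6]
#10 0x1b→b6/s0 VC-HIT; vc=[2]
#11 0x1a→b6/s0 L1-HIT; vc=[2]
#12 0x9→b2/s0 VC-HIT; vc=[6]
#13 0x19→b6/s0 VC-HIT; vc=[2]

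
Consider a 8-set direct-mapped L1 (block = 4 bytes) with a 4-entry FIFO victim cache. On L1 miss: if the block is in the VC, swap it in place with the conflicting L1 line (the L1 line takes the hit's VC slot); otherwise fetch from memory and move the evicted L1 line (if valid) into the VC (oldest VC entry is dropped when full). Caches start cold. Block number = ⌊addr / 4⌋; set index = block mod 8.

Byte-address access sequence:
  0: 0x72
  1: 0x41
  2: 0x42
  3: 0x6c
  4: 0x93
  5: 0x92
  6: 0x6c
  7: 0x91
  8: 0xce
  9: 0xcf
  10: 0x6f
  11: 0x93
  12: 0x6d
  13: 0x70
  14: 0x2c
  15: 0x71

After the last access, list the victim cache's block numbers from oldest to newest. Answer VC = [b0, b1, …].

VC = [36, 51, 27]

  [0] addr=0x72 blk=28 s=4: MISS | VC []
  [1] addr=0x41 blk=16 s=0: MISS | VC []
  [2] addr=0x42 blk=16 s=0: L1-HIT | VC []
  [3] addr=0x6c blk=27 s=3: MISS | VC []
  [4] addr=0x93 blk=36 s=4: MISS | VC [28]
  [5] addr=0x92 blk=36 s=4: L1-HIT | VC [28]
  [6] addr=0x6c blk=27 s=3: L1-HIT | VC [28]
  [7] addr=0x91 blk=36 s=4: L1-HIT | VC [28]
  [8] addr=0xce blk=51 s=3: MISS | VC [28, 27]
  [9] addr=0xcf blk=51 s=3: L1-HIT | VC [28, 27]
  [10] addr=0x6f blk=27 s=3: VC-HIT | VC [28, 51]
  [11] addr=0x93 blk=36 s=4: L1-HIT | VC [28, 51]
  [12] addr=0x6d blk=27 s=3: L1-HIT | VC [28, 51]
  [13] addr=0x70 blk=28 s=4: VC-HIT | VC [36, 51]
  [14] addr=0x2c blk=11 s=3: MISS | VC [36, 51, 27]
  [15] addr=0x71 blk=28 s=4: L1-HIT | VC [36, 51, 27]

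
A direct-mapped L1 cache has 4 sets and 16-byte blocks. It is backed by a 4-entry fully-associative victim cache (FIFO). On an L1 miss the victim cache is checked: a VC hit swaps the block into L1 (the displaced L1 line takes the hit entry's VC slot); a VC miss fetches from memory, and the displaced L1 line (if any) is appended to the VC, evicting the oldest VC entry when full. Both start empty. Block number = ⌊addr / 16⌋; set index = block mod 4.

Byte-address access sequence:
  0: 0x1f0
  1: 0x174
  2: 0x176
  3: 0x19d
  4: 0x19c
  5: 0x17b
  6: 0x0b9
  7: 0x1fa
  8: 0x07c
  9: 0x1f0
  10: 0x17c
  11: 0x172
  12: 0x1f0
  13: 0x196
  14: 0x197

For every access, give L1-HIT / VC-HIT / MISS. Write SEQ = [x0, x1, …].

  [0] addr=0x1f0 blk=31 s=3: MISS | VC []
  [1] addr=0x174 blk=23 s=3: MISS | VC [31]
  [2] addr=0x176 blk=23 s=3: L1-HIT | VC [31]
  [3] addr=0x19d blk=25 s=1: MISS | VC [31]
  [4] addr=0x19c blk=25 s=1: L1-HIT | VC [31]
  [5] addr=0x17b blk=23 s=3: L1-HIT | VC [31]
  [6] addr=0xb9 blk=11 s=3: MISS | VC [31, 23]
  [7] addr=0x1fa blk=31 s=3: VC-HIT | VC [11, 23]
  [8] addr=0x7c blk=7 s=3: MISS | VC [11, 23, 31]
  [9] addr=0x1f0 blk=31 s=3: VC-HIT | VC [11, 23, 7]
  [10] addr=0x17c blk=23 s=3: VC-HIT | VC [11, 31, 7]
  [11] addr=0x172 blk=23 s=3: L1-HIT | VC [11, 31, 7]
  [12] addr=0x1f0 blk=31 s=3: VC-HIT | VC [11, 23, 7]
  [13] addr=0x196 blk=25 s=1: L1-HIT | VC [11, 23, 7]
  [14] addr=0x197 blk=25 s=1: L1-HIT | VC [11, 23, 7]

SEQ = [MISS, MISS, L1-HIT, MISS, L1-HIT, L1-HIT, MISS, VC-HIT, MISS, VC-HIT, VC-HIT, L1-HIT, VC-HIT, L1-HIT, L1-HIT]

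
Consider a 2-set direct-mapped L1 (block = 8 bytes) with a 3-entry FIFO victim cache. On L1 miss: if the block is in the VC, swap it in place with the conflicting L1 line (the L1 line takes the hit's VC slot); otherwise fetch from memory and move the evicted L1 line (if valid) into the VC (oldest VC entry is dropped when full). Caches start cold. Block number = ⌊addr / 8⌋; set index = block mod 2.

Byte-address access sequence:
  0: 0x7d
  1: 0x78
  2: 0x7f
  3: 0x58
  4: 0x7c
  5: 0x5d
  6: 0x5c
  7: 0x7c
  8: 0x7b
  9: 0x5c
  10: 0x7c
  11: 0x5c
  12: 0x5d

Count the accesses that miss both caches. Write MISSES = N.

0: 0x7d (blk 15, set 1) → MISS  vc=[]
1: 0x78 (blk 15, set 1) → L1-HIT  vc=[]
2: 0x7f (blk 15, set 1) → L1-HIT  vc=[]
3: 0x58 (blk 11, set 1) → MISS  vc=[15]
4: 0x7c (blk 15, set 1) → VC-HIT  vc=[11]
5: 0x5d (blk 11, set 1) → VC-HIT  vc=[15]
6: 0x5c (blk 11, set 1) → L1-HIT  vc=[15]
7: 0x7c (blk 15, set 1) → VC-HIT  vc=[11]
8: 0x7b (blk 15, set 1) → L1-HIT  vc=[11]
9: 0x5c (blk 11, set 1) → VC-HIT  vc=[15]
10: 0x7c (blk 15, set 1) → VC-HIT  vc=[11]
11: 0x5c (blk 11, set 1) → VC-HIT  vc=[15]
12: 0x5d (blk 11, set 1) → L1-HIT  vc=[15]

MISSES = 2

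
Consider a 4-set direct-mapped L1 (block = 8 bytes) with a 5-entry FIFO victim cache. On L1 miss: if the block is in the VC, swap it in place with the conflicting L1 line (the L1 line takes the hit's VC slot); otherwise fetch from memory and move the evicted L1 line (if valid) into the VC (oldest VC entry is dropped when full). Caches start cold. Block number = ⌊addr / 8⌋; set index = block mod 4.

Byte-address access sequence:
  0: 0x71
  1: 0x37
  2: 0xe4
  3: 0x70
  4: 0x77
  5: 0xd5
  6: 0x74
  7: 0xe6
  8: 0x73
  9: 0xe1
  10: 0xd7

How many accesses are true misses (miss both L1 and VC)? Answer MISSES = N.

#0 0x71→b14/s2 MISS; vc=[]
#1 0x37→b6/s2 MISS; vc=[14]
#2 0xe4→b28/s0 MISS; vc=[14]
#3 0x70→b14/s2 VC-HIT; vc=[6]
#4 0x77→b14/s2 L1-HIT; vc=[6]
#5 0xd5→b26/s2 MISS; vc=[6,14]
#6 0x74→b14/s2 VC-HIT; vc=[6,26]
#7 0xe6→b28/s0 L1-HIT; vc=[6,26]
#8 0x73→b14/s2 L1-HIT; vc=[6,26]
#9 0xe1→b28/s0 L1-HIT; vc=[6,26]
#10 0xd7→b26/s2 VC-HIT; vc=[6,14]

MISSES = 4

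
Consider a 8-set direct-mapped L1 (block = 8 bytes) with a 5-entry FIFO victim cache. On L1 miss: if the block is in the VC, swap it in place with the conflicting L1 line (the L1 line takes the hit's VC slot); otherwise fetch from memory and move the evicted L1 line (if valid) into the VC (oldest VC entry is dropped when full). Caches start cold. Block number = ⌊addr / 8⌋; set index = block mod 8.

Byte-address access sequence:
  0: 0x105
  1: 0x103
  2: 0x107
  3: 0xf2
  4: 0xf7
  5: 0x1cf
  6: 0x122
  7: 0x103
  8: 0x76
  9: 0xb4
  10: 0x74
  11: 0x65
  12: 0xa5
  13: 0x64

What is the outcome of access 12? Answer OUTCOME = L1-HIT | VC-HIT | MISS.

#0 0x105→b32/s0 MISS; vc=[]
#1 0x103→b32/s0 L1-HIT; vc=[]
#2 0x107→b32/s0 L1-HIT; vc=[]
#3 0xf2→b30/s6 MISS; vc=[]
#4 0xf7→b30/s6 L1-HIT; vc=[]
#5 0x1cf→b57/s1 MISS; vc=[]
#6 0x122→b36/s4 MISS; vc=[]
#7 0x103→b32/s0 L1-HIT; vc=[]
#8 0x76→b14/s6 MISS; vc=[30]
#9 0xb4→b22/s6 MISS; vc=[30,14]
#10 0x74→b14/s6 VC-HIT; vc=[30,22]
#11 0x65→b12/s4 MISS; vc=[30,22,36]
#12 0xa5→b20/s4 MISS; vc=[30,22,36,12]
#13 0x64→b12/s4 VC-HIT; vc=[30,22,36,20]

OUTCOME = MISS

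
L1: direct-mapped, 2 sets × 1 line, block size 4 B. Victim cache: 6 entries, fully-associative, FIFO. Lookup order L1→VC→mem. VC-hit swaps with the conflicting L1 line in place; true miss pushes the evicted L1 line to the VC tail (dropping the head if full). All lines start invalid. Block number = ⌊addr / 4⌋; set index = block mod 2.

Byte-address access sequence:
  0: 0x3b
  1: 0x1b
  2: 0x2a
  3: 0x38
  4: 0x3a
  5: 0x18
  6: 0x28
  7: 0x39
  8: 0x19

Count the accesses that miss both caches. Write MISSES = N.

0: 0x3b (blk 14, set 0) → MISS  vc=[]
1: 0x1b (blk 6, set 0) → MISS  vc=[14]
2: 0x2a (blk 10, set 0) → MISS  vc=[14, 6]
3: 0x38 (blk 14, set 0) → VC-HIT  vc=[10, 6]
4: 0x3a (blk 14, set 0) → L1-HIT  vc=[10, 6]
5: 0x18 (blk 6, set 0) → VC-HIT  vc=[10, 14]
6: 0x28 (blk 10, set 0) → VC-HIT  vc=[6, 14]
7: 0x39 (blk 14, set 0) → VC-HIT  vc=[6, 10]
8: 0x19 (blk 6, set 0) → VC-HIT  vc=[14, 10]

MISSES = 3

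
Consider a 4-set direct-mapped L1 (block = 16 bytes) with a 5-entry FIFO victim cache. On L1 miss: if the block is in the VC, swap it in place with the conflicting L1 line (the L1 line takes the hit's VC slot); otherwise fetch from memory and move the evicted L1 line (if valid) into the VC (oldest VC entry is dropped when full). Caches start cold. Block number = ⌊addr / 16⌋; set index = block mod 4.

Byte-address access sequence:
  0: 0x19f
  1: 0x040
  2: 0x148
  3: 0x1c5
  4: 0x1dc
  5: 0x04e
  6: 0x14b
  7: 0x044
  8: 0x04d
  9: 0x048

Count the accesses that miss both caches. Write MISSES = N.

#0 0x19f→b25/s1 MISS; vc=[]
#1 0x40→b4/s0 MISS; vc=[]
#2 0x148→b20/s0 MISS; vc=[4]
#3 0x1c5→b28/s0 MISS; vc=[4,20]
#4 0x1dc→b29/s1 MISS; vc=[4,20,25]
#5 0x4e→b4/s0 VC-HIT; vc=[28,20,25]
#6 0x14b→b20/s0 VC-HIT; vc=[28,4,25]
#7 0x44→b4/s0 VC-HIT; vc=[28,20,25]
#8 0x4d→b4/s0 L1-HIT; vc=[28,20,25]
#9 0x48→b4/s0 L1-HIT; vc=[28,20,25]

MISSES = 5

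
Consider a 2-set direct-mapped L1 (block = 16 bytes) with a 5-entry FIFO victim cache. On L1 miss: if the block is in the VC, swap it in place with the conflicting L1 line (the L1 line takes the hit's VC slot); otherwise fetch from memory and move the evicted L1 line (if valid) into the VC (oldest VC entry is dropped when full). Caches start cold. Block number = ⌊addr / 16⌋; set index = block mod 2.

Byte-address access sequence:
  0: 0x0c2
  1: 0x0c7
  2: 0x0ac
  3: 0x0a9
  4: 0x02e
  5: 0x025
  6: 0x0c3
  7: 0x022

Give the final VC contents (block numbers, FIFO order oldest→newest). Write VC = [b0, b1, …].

VC = [12, 10]

#0 0xc2→b12/s0 MISS; vc=[]
#1 0xc7→b12/s0 L1-HIT; vc=[]
#2 0xac→b10/s0 MISS; vc=[12]
#3 0xa9→b10/s0 L1-HIT; vc=[12]
#4 0x2e→b2/s0 MISS; vc=[12,10]
#5 0x25→b2/s0 L1-HIT; vc=[12,10]
#6 0xc3→b12/s0 VC-HIT; vc=[2,10]
#7 0x22→b2/s0 VC-HIT; vc=[12,10]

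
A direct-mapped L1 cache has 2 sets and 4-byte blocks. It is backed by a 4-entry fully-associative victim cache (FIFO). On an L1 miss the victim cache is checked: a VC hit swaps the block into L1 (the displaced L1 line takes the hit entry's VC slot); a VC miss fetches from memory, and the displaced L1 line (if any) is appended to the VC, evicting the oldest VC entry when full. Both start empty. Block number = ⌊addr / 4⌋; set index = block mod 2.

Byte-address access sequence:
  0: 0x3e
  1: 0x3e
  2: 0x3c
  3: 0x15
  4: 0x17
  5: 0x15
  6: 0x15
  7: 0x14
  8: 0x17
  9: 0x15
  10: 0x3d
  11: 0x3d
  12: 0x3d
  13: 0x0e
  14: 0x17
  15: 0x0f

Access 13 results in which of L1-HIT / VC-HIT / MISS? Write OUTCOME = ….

0: 0x3e (blk 15, set 1) → MISS  vc=[]
1: 0x3e (blk 15, set 1) → L1-HIT  vc=[]
2: 0x3c (blk 15, set 1) → L1-HIT  vc=[]
3: 0x15 (blk 5, set 1) → MISS  vc=[15]
4: 0x17 (blk 5, set 1) → L1-HIT  vc=[15]
5: 0x15 (blk 5, set 1) → L1-HIT  vc=[15]
6: 0x15 (blk 5, set 1) → L1-HIT  vc=[15]
7: 0x14 (blk 5, set 1) → L1-HIT  vc=[15]
8: 0x17 (blk 5, set 1) → L1-HIT  vc=[15]
9: 0x15 (blk 5, set 1) → L1-HIT  vc=[15]
10: 0x3d (blk 15, set 1) → VC-HIT  vc=[5]
11: 0x3d (blk 15, set 1) → L1-HIT  vc=[5]
12: 0x3d (blk 15, set 1) → L1-HIT  vc=[5]
13: 0xe (blk 3, set 1) → MISS  vc=[5, 15]
14: 0x17 (blk 5, set 1) → VC-HIT  vc=[3, 15]
15: 0xf (blk 3, set 1) → VC-HIT  vc=[5, 15]

OUTCOME = MISS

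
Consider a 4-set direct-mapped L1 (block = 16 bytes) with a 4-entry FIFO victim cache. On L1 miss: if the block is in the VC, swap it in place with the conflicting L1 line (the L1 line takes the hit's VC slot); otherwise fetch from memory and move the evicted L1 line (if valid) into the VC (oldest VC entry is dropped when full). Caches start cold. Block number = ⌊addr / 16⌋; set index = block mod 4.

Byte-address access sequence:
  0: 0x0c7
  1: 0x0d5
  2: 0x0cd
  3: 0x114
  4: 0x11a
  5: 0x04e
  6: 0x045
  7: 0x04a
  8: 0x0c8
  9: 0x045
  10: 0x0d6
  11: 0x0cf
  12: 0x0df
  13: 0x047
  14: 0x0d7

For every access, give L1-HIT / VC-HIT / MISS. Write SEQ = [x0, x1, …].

#0 0xc7→b12/s0 MISS; vc=[]
#1 0xd5→b13/s1 MISS; vc=[]
#2 0xcd→b12/s0 L1-HIT; vc=[]
#3 0x114→b17/s1 MISS; vc=[13]
#4 0x11a→b17/s1 L1-HIT; vc=[13]
#5 0x4e→b4/s0 MISS; vc=[13,12]
#6 0x45→b4/s0 L1-HIT; vc=[13,12]
#7 0x4a→b4/s0 L1-HIT; vc=[13,12]
#8 0xc8→b12/s0 VC-HIT; vc=[13,4]
#9 0x45→b4/s0 VC-HIT; vc=[13,12]
#10 0xd6→b13/s1 VC-HIT; vc=[17,12]
#11 0xcf→b12/s0 VC-HIT; vc=[17,4]
#12 0xdf→b13/s1 L1-HIT; vc=[17,4]
#13 0x47→b4/s0 VC-HIT; vc=[17,12]
#14 0xd7→b13/s1 L1-HIT; vc=[17,12]

SEQ = [MISS, MISS, L1-HIT, MISS, L1-HIT, MISS, L1-HIT, L1-HIT, VC-HIT, VC-HIT, VC-HIT, VC-HIT, L1-HIT, VC-HIT, L1-HIT]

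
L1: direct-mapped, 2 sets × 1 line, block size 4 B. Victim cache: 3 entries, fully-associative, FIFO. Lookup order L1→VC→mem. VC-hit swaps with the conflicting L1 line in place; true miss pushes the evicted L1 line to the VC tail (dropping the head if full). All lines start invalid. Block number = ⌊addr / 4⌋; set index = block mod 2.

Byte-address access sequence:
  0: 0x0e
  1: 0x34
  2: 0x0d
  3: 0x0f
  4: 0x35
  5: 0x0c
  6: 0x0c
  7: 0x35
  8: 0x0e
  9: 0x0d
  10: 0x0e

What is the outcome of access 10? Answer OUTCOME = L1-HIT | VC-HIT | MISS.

OUTCOME = L1-HIT

#0 0xe→b3/s1 MISS; vc=[]
#1 0x34→b13/s1 MISS; vc=[3]
#2 0xd→b3/s1 VC-HIT; vc=[13]
#3 0xf→b3/s1 L1-HIT; vc=[13]
#4 0x35→b13/s1 VC-HIT; vc=[3]
#5 0xc→b3/s1 VC-HIT; vc=[13]
#6 0xc→b3/s1 L1-HIT; vc=[13]
#7 0x35→b13/s1 VC-HIT; vc=[3]
#8 0xe→b3/s1 VC-HIT; vc=[13]
#9 0xd→b3/s1 L1-HIT; vc=[13]
#10 0xe→b3/s1 L1-HIT; vc=[13]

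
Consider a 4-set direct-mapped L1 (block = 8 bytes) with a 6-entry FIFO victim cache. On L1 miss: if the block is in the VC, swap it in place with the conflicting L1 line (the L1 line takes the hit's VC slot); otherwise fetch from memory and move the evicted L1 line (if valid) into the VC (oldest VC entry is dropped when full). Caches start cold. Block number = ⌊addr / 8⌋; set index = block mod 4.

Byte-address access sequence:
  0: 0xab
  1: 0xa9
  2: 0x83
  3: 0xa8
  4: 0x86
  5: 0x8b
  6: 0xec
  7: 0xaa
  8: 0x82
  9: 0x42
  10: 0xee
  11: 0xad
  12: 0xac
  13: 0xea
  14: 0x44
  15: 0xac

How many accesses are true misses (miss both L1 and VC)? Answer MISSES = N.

#0 0xab→b21/s1 MISS; vc=[]
#1 0xa9→b21/s1 L1-HIT; vc=[]
#2 0x83→b16/s0 MISS; vc=[]
#3 0xa8→b21/s1 L1-HIT; vc=[]
#4 0x86→b16/s0 L1-HIT; vc=[]
#5 0x8b→b17/s1 MISS; vc=[21]
#6 0xec→b29/s1 MISS; vc=[21,17]
#7 0xaa→b21/s1 VC-HIT; vc=[29,17]
#8 0x82→b16/s0 L1-HIT; vc=[29,17]
#9 0x42→b8/s0 MISS; vc=[29,17,16]
#10 0xee→b29/s1 VC-HIT; vc=[21,17,16]
#11 0xad→b21/s1 VC-HIT; vc=[29,17,16]
#12 0xac→b21/s1 L1-HIT; vc=[29,17,16]
#13 0xea→b29/s1 VC-HIT; vc=[21,17,16]
#14 0x44→b8/s0 L1-HIT; vc=[21,17,16]
#15 0xac→b21/s1 VC-HIT; vc=[29,17,16]

MISSES = 5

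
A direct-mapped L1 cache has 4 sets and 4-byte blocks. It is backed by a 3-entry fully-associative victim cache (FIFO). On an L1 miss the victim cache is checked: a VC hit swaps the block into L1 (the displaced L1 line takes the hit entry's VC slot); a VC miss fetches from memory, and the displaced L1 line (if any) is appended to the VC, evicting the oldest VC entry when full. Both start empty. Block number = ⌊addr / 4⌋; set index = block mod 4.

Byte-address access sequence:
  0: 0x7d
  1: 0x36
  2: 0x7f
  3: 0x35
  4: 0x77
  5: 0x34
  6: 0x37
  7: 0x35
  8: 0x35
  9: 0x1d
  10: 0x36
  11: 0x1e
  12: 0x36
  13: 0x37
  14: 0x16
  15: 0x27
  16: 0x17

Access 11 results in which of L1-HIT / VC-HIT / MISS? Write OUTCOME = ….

OUTCOME = L1-HIT

#0 0x7d→b31/s3 MISS; vc=[]
#1 0x36→b13/s1 MISS; vc=[]
#2 0x7f→b31/s3 L1-HIT; vc=[]
#3 0x35→b13/s1 L1-HIT; vc=[]
#4 0x77→b29/s1 MISS; vc=[13]
#5 0x34→b13/s1 VC-HIT; vc=[29]
#6 0x37→b13/s1 L1-HIT; vc=[29]
#7 0x35→b13/s1 L1-HIT; vc=[29]
#8 0x35→b13/s1 L1-HIT; vc=[29]
#9 0x1d→b7/s3 MISS; vc=[29,31]
#10 0x36→b13/s1 L1-HIT; vc=[29,31]
#11 0x1e→b7/s3 L1-HIT; vc=[29,31]
#12 0x36→b13/s1 L1-HIT; vc=[29,31]
#13 0x37→b13/s1 L1-HIT; vc=[29,31]
#14 0x16→b5/s1 MISS; vc=[29,31,13]
#15 0x27→b9/s1 MISS; vc=[31,13,5]
#16 0x17→b5/s1 VC-HIT; vc=[31,13,9]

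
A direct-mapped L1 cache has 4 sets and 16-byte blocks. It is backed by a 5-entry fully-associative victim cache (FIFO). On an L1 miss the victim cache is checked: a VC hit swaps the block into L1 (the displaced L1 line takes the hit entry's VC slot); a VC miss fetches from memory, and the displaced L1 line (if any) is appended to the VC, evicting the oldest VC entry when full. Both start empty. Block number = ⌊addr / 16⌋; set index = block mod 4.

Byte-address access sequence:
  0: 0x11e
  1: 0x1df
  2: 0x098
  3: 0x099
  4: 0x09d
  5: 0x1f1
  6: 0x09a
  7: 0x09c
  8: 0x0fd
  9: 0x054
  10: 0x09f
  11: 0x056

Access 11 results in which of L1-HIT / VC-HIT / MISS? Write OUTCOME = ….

0: 0x11e (blk 17, set 1) → MISS  vc=[]
1: 0x1df (blk 29, set 1) → MISS  vc=[17]
2: 0x98 (blk 9, set 1) → MISS  vc=[17, 29]
3: 0x99 (blk 9, set 1) → L1-HIT  vc=[17, 29]
4: 0x9d (blk 9, set 1) → L1-HIT  vc=[17, 29]
5: 0x1f1 (blk 31, set 3) → MISS  vc=[17, 29]
6: 0x9a (blk 9, set 1) → L1-HIT  vc=[17, 29]
7: 0x9c (blk 9, set 1) → L1-HIT  vc=[17, 29]
8: 0xfd (blk 15, set 3) → MISS  vc=[17, 29, 31]
9: 0x54 (blk 5, set 1) → MISS  vc=[17, 29, 31, 9]
10: 0x9f (blk 9, set 1) → VC-HIT  vc=[17, 29, 31, 5]
11: 0x56 (blk 5, set 1) → VC-HIT  vc=[17, 29, 31, 9]

OUTCOME = VC-HIT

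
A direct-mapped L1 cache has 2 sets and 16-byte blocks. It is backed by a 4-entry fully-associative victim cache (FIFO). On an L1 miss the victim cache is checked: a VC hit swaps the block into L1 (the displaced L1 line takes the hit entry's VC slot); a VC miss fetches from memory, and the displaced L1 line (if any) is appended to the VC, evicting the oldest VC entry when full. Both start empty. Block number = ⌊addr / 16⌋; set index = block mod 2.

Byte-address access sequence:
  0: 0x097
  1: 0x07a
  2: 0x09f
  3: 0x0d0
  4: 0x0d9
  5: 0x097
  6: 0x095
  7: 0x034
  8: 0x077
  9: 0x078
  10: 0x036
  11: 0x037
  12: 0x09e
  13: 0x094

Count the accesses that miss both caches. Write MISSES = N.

0: 0x97 (blk 9, set 1) → MISS  vc=[]
1: 0x7a (blk 7, set 1) → MISS  vc=[9]
2: 0x9f (blk 9, set 1) → VC-HIT  vc=[7]
3: 0xd0 (blk 13, set 1) → MISS  vc=[7, 9]
4: 0xd9 (blk 13, set 1) → L1-HIT  vc=[7, 9]
5: 0x97 (blk 9, set 1) → VC-HIT  vc=[7, 13]
6: 0x95 (blk 9, set 1) → L1-HIT  vc=[7, 13]
7: 0x34 (blk 3, set 1) → MISS  vc=[7, 13, 9]
8: 0x77 (blk 7, set 1) → VC-HIT  vc=[3, 13, 9]
9: 0x78 (blk 7, set 1) → L1-HIT  vc=[3, 13, 9]
10: 0x36 (blk 3, set 1) → VC-HIT  vc=[7, 13, 9]
11: 0x37 (blk 3, set 1) → L1-HIT  vc=[7, 13, 9]
12: 0x9e (blk 9, set 1) → VC-HIT  vc=[7, 13, 3]
13: 0x94 (blk 9, set 1) → L1-HIT  vc=[7, 13, 3]

MISSES = 4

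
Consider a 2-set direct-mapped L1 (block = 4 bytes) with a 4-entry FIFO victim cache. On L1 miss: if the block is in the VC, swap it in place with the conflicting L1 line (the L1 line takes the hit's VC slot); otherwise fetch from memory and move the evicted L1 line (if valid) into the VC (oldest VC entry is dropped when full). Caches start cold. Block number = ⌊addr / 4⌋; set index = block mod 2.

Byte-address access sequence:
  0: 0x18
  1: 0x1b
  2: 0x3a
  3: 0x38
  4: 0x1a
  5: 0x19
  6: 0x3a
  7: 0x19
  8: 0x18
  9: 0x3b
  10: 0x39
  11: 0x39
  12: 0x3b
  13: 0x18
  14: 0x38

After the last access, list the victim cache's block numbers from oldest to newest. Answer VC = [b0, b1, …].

VC = [6]

0: 0x18 (blk 6, set 0) → MISS  vc=[]
1: 0x1b (blk 6, set 0) → L1-HIT  vc=[]
2: 0x3a (blk 14, set 0) → MISS  vc=[6]
3: 0x38 (blk 14, set 0) → L1-HIT  vc=[6]
4: 0x1a (blk 6, set 0) → VC-HIT  vc=[14]
5: 0x19 (blk 6, set 0) → L1-HIT  vc=[14]
6: 0x3a (blk 14, set 0) → VC-HIT  vc=[6]
7: 0x19 (blk 6, set 0) → VC-HIT  vc=[14]
8: 0x18 (blk 6, set 0) → L1-HIT  vc=[14]
9: 0x3b (blk 14, set 0) → VC-HIT  vc=[6]
10: 0x39 (blk 14, set 0) → L1-HIT  vc=[6]
11: 0x39 (blk 14, set 0) → L1-HIT  vc=[6]
12: 0x3b (blk 14, set 0) → L1-HIT  vc=[6]
13: 0x18 (blk 6, set 0) → VC-HIT  vc=[14]
14: 0x38 (blk 14, set 0) → VC-HIT  vc=[6]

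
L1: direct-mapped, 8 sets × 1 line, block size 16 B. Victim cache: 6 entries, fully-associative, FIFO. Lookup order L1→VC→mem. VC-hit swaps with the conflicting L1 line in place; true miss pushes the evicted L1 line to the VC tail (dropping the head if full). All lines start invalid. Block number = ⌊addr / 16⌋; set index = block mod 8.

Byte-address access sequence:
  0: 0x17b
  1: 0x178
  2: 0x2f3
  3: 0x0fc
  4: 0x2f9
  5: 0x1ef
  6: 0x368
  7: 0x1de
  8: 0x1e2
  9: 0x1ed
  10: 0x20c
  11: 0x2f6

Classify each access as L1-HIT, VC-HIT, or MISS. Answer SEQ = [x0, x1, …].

  [0] addr=0x17b blk=23 s=7: MISS | VC []
  [1] addr=0x178 blk=23 s=7: L1-HIT | VC []
  [2] addr=0x2f3 blk=47 s=7: MISS | VC [23]
  [3] addr=0xfc blk=15 s=7: MISS | VC [23, 47]
  [4] addr=0x2f9 blk=47 s=7: VC-HIT | VC [23, 15]
  [5] addr=0x1ef blk=30 s=6: MISS | VC [23, 15]
  [6] addr=0x368 blk=54 s=6: MISS | VC [23, 15, 30]
  [7] addr=0x1de blk=29 s=5: MISS | VC [23, 15, 30]
  [8] addr=0x1e2 blk=30 s=6: VC-HIT | VC [23, 15, 54]
  [9] addr=0x1ed blk=30 s=6: L1-HIT | VC [23, 15, 54]
  [10] addr=0x20c blk=32 s=0: MISS | VC [23, 15, 54]
  [11] addr=0x2f6 blk=47 s=7: L1-HIT | VC [23, 15, 54]

SEQ = [MISS, L1-HIT, MISS, MISS, VC-HIT, MISS, MISS, MISS, VC-HIT, L1-HIT, MISS, L1-HIT]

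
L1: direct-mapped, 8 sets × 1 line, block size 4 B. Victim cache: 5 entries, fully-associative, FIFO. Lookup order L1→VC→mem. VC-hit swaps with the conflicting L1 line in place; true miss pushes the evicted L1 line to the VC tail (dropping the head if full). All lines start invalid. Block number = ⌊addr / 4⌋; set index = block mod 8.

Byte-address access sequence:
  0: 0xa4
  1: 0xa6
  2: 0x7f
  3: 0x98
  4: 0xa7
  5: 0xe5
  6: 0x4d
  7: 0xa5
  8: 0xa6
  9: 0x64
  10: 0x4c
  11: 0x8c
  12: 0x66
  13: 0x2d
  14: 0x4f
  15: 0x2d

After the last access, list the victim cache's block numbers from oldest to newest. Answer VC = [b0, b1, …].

VC = [57, 41, 19, 35]

0: 0xa4 (blk 41, set 1) → MISS  vc=[]
1: 0xa6 (blk 41, set 1) → L1-HIT  vc=[]
2: 0x7f (blk 31, set 7) → MISS  vc=[]
3: 0x98 (blk 38, set 6) → MISS  vc=[]
4: 0xa7 (blk 41, set 1) → L1-HIT  vc=[]
5: 0xe5 (blk 57, set 1) → MISS  vc=[41]
6: 0x4d (blk 19, set 3) → MISS  vc=[41]
7: 0xa5 (blk 41, set 1) → VC-HIT  vc=[57]
8: 0xa6 (blk 41, set 1) → L1-HIT  vc=[57]
9: 0x64 (blk 25, set 1) → MISS  vc=[57, 41]
10: 0x4c (blk 19, set 3) → L1-HIT  vc=[57, 41]
11: 0x8c (blk 35, set 3) → MISS  vc=[57, 41, 19]
12: 0x66 (blk 25, set 1) → L1-HIT  vc=[57, 41, 19]
13: 0x2d (blk 11, set 3) → MISS  vc=[57, 41, 19, 35]
14: 0x4f (blk 19, set 3) → VC-HIT  vc=[57, 41, 11, 35]
15: 0x2d (blk 11, set 3) → VC-HIT  vc=[57, 41, 19, 35]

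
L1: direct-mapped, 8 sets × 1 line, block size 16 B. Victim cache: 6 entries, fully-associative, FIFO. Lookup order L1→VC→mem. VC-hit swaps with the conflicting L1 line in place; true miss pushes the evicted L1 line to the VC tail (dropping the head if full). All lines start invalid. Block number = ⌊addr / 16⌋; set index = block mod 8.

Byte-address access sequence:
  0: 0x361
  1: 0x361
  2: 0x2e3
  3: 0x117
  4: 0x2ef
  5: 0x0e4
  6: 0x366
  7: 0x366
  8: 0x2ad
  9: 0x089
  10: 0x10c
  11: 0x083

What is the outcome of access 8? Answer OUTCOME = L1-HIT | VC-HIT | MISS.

  [0] addr=0x361 blk=54 s=6: MISS | VC []
  [1] addr=0x361 blk=54 s=6: L1-HIT | VC []
  [2] addr=0x2e3 blk=46 s=6: MISS | VC [54]
  [3] addr=0x117 blk=17 s=1: MISS | VC [54]
  [4] addr=0x2ef blk=46 s=6: L1-HIT | VC [54]
  [5] addr=0xe4 blk=14 s=6: MISS | VC [54, 46]
  [6] addr=0x366 blk=54 s=6: VC-HIT | VC [14, 46]
  [7] addr=0x366 blk=54 s=6: L1-HIT | VC [14, 46]
  [8] addr=0x2ad blk=42 s=2: MISS | VC [14, 46]
  [9] addr=0x89 blk=8 s=0: MISS | VC [14, 46]
  [10] addr=0x10c blk=16 s=0: MISS | VC [14, 46, 8]
  [11] addr=0x83 blk=8 s=0: VC-HIT | VC [14, 46, 16]

OUTCOME = MISS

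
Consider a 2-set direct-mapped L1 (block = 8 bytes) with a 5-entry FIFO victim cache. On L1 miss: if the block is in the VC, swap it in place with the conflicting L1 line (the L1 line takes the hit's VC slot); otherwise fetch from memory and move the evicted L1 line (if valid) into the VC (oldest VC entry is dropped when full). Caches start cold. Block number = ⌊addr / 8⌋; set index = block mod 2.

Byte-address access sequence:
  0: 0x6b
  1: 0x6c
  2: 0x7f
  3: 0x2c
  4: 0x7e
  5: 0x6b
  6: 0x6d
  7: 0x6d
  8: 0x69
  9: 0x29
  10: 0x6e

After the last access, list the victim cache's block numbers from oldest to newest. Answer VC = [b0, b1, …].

VC = [15, 5]

0: 0x6b (blk 13, set 1) → MISS  vc=[]
1: 0x6c (blk 13, set 1) → L1-HIT  vc=[]
2: 0x7f (blk 15, set 1) → MISS  vc=[13]
3: 0x2c (blk 5, set 1) → MISS  vc=[13, 15]
4: 0x7e (blk 15, set 1) → VC-HIT  vc=[13, 5]
5: 0x6b (blk 13, set 1) → VC-HIT  vc=[15, 5]
6: 0x6d (blk 13, set 1) → L1-HIT  vc=[15, 5]
7: 0x6d (blk 13, set 1) → L1-HIT  vc=[15, 5]
8: 0x69 (blk 13, set 1) → L1-HIT  vc=[15, 5]
9: 0x29 (blk 5, set 1) → VC-HIT  vc=[15, 13]
10: 0x6e (blk 13, set 1) → VC-HIT  vc=[15, 5]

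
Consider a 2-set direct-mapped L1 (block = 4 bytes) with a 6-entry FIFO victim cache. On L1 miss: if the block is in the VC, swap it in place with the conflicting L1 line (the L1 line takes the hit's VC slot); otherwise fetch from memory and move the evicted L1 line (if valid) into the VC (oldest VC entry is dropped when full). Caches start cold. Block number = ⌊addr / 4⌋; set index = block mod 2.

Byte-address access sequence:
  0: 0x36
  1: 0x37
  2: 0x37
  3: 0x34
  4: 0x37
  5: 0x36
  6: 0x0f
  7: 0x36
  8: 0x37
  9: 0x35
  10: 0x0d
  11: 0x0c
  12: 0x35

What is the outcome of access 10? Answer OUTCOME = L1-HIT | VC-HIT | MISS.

  [0] addr=0x36 blk=13 s=1: MISS | VC []
  [1] addr=0x37 blk=13 s=1: L1-HIT | VC []
  [2] addr=0x37 blk=13 s=1: L1-HIT | VC []
  [3] addr=0x34 blk=13 s=1: L1-HIT | VC []
  [4] addr=0x37 blk=13 s=1: L1-HIT | VC []
  [5] addr=0x36 blk=13 s=1: L1-HIT | VC []
  [6] addr=0xf blk=3 s=1: MISS | VC [13]
  [7] addr=0x36 blk=13 s=1: VC-HIT | VC [3]
  [8] addr=0x37 blk=13 s=1: L1-HIT | VC [3]
  [9] addr=0x35 blk=13 s=1: L1-HIT | VC [3]
  [10] addr=0xd blk=3 s=1: VC-HIT | VC [13]
  [11] addr=0xc blk=3 s=1: L1-HIT | VC [13]
  [12] addr=0x35 blk=13 s=1: VC-HIT | VC [3]

OUTCOME = VC-HIT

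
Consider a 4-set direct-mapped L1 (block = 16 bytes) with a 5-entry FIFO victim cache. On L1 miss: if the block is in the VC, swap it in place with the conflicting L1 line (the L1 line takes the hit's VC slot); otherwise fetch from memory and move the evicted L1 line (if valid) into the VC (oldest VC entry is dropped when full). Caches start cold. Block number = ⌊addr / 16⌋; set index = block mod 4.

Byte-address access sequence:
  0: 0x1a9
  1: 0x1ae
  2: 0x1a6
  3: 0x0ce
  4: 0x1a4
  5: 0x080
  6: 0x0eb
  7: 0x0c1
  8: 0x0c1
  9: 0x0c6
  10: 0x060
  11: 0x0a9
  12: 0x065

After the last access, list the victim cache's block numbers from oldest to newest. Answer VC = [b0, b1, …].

0: 0x1a9 (blk 26, set 2) → MISS  vc=[]
1: 0x1ae (blk 26, set 2) → L1-HIT  vc=[]
2: 0x1a6 (blk 26, set 2) → L1-HIT  vc=[]
3: 0xce (blk 12, set 0) → MISS  vc=[]
4: 0x1a4 (blk 26, set 2) → L1-HIT  vc=[]
5: 0x80 (blk 8, set 0) → MISS  vc=[12]
6: 0xeb (blk 14, set 2) → MISS  vc=[12, 26]
7: 0xc1 (blk 12, set 0) → VC-HIT  vc=[8, 26]
8: 0xc1 (blk 12, set 0) → L1-HIT  vc=[8, 26]
9: 0xc6 (blk 12, set 0) → L1-HIT  vc=[8, 26]
10: 0x60 (blk 6, set 2) → MISS  vc=[8, 26, 14]
11: 0xa9 (blk 10, set 2) → MISS  vc=[8, 26, 14, 6]
12: 0x65 (blk 6, set 2) → VC-HIT  vc=[8, 26, 14, 10]

VC = [8, 26, 14, 10]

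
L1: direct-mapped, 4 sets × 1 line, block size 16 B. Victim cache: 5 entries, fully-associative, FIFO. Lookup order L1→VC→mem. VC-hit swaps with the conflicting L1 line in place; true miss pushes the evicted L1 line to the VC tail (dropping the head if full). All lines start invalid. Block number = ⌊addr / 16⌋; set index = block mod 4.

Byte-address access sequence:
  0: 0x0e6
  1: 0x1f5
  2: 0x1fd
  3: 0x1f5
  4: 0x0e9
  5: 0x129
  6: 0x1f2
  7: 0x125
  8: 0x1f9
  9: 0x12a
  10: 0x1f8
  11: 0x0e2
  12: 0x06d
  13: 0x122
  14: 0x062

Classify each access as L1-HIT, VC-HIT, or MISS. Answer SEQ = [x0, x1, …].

SEQ = [MISS, MISS, L1-HIT, L1-HIT, L1-HIT, MISS, L1-HIT, L1-HIT, L1-HIT, L1-HIT, L1-HIT, VC-HIT, MISS, VC-HIT, VC-HIT]

#0 0xe6→b14/s2 MISS; vc=[]
#1 0x1f5→b31/s3 MISS; vc=[]
#2 0x1fd→b31/s3 L1-HIT; vc=[]
#3 0x1f5→b31/s3 L1-HIT; vc=[]
#4 0xe9→b14/s2 L1-HIT; vc=[]
#5 0x129→b18/s2 MISS; vc=[14]
#6 0x1f2→b31/s3 L1-HIT; vc=[14]
#7 0x125→b18/s2 L1-HIT; vc=[14]
#8 0x1f9→b31/s3 L1-HIT; vc=[14]
#9 0x12a→b18/s2 L1-HIT; vc=[14]
#10 0x1f8→b31/s3 L1-HIT; vc=[14]
#11 0xe2→b14/s2 VC-HIT; vc=[18]
#12 0x6d→b6/s2 MISS; vc=[18,14]
#13 0x122→b18/s2 VC-HIT; vc=[6,14]
#14 0x62→b6/s2 VC-HIT; vc=[18,14]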